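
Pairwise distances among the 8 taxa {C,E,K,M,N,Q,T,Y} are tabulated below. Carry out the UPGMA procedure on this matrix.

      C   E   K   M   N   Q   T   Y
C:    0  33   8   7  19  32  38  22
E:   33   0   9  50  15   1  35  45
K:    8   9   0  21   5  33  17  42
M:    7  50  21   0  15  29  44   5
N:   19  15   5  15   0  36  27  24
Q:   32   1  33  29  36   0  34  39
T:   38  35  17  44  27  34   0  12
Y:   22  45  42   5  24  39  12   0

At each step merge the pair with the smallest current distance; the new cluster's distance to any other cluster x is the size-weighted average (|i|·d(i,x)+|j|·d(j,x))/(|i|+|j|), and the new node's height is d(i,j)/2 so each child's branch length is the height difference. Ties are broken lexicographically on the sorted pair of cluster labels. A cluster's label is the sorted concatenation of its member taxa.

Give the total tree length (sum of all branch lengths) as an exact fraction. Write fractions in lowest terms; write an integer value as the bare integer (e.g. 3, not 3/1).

1042/15

step 1: merge (E,Q) at d=1; branch lengths E→1/2, Q→1/2; new cluster EQ
  updated: d(C,EQ)=65/2, d(EQ,K)=21, d(EQ,M)=79/2, d(EQ,N)=51/2, d(EQ,T)=69/2, d(EQ,Y)=42
step 2: merge (K,N) at d=5; branch lengths K→5/2, N→5/2; new cluster KN
  updated: d(C,KN)=27/2, d(EQ,KN)=93/4, d(KN,M)=18, d(KN,T)=22, d(KN,Y)=33
step 3: merge (M,Y) at d=5; branch lengths M→5/2, Y→5/2; new cluster MY
  updated: d(C,MY)=29/2, d(EQ,MY)=163/4, d(KN,MY)=51/2, d(MY,T)=28
step 4: merge (C,KN) at d=27/2; branch lengths C→27/4, KN→17/4; new cluster CKN
  updated: d(CKN,EQ)=79/3, d(CKN,MY)=131/6, d(CKN,T)=82/3
step 5: merge (CKN,MY) at d=131/6; branch lengths CKN→25/6, MY→101/12; new cluster CKMNY
  updated: d(CKMNY,EQ)=321/10, d(CKMNY,T)=138/5
step 6: merge (CKMNY,T) at d=138/5; branch lengths CKMNY→173/60, T→69/5; new cluster CKMNTY
  updated: d(CKMNTY,EQ)=65/2
step 7: merge (CKMNTY,EQ) at d=65/2; branch lengths CKMNTY→49/20, EQ→63/4; new cluster CEKMNQTY
final tree: ((((C:27/4,(K:5/2,N:5/2):17/4):25/6,(M:5/2,Y:5/2):101/12):173/60,T:69/5):49/20,(E:1/2,Q:1/2):63/4)
total length: 1042/15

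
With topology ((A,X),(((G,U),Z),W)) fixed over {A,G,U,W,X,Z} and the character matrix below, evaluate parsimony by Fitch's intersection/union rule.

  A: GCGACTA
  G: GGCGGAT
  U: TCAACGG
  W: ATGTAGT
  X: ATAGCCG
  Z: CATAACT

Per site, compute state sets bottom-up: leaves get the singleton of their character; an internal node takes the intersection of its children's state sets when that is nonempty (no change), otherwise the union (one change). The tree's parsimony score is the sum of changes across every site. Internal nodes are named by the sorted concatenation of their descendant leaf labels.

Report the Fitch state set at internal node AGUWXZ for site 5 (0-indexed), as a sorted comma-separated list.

AX@0: {G} ∪ {A} = {A,G} (union, +1)
GU@0: {G} ∪ {T} = {G,T} (union, +1)
GUZ@0: {G,T} ∪ {C} = {C,G,T} (union, +1)
GUWZ@0: {C,G,T} ∪ {A} = {A,C,G,T} (union, +1)
AGUWXZ@0: {A,G} ∩ {A,C,G,T} = {A,G} (intersection, +0)
AX@1: {C} ∪ {T} = {C,T} (union, +1)
GU@1: {G} ∪ {C} = {C,G} (union, +1)
GUZ@1: {C,G} ∪ {A} = {A,C,G} (union, +1)
GUWZ@1: {A,C,G} ∪ {T} = {A,C,G,T} (union, +1)
AGUWXZ@1: {C,T} ∩ {A,C,G,T} = {C,T} (intersection, +0)
AX@2: {G} ∪ {A} = {A,G} (union, +1)
GU@2: {C} ∪ {A} = {A,C} (union, +1)
GUZ@2: {A,C} ∪ {T} = {A,C,T} (union, +1)
GUWZ@2: {A,C,T} ∪ {G} = {A,C,G,T} (union, +1)
AGUWXZ@2: {A,G} ∩ {A,C,G,T} = {A,G} (intersection, +0)
AX@3: {A} ∪ {G} = {A,G} (union, +1)
GU@3: {G} ∪ {A} = {A,G} (union, +1)
GUZ@3: {A,G} ∩ {A} = {A} (intersection, +0)
GUWZ@3: {A} ∪ {T} = {A,T} (union, +1)
AGUWXZ@3: {A,G} ∩ {A,T} = {A} (intersection, +0)
AX@4: {C} ∩ {C} = {C} (intersection, +0)
GU@4: {G} ∪ {C} = {C,G} (union, +1)
GUZ@4: {C,G} ∪ {A} = {A,C,G} (union, +1)
GUWZ@4: {A,C,G} ∩ {A} = {A} (intersection, +0)
AGUWXZ@4: {C} ∪ {A} = {A,C} (union, +1)
AX@5: {T} ∪ {C} = {C,T} (union, +1)
GU@5: {A} ∪ {G} = {A,G} (union, +1)
GUZ@5: {A,G} ∪ {C} = {A,C,G} (union, +1)
GUWZ@5: {A,C,G} ∩ {G} = {G} (intersection, +0)
AGUWXZ@5: {C,T} ∪ {G} = {C,G,T} (union, +1)
AX@6: {A} ∪ {G} = {A,G} (union, +1)
GU@6: {T} ∪ {G} = {G,T} (union, +1)
GUZ@6: {G,T} ∩ {T} = {T} (intersection, +0)
GUWZ@6: {T} ∩ {T} = {T} (intersection, +0)
AGUWXZ@6: {A,G} ∪ {T} = {A,G,T} (union, +1)
per-site changes: [4, 4, 4, 3, 3, 4, 3]; total = 25

C,G,T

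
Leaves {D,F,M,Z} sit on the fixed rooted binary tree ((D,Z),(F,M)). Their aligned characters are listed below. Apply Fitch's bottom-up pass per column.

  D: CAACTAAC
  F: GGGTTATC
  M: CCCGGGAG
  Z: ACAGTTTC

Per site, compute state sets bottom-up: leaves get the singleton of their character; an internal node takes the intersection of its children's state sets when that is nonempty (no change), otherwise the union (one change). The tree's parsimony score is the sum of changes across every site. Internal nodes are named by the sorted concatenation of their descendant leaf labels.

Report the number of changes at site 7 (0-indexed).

1

site 0, node DZ: D={C} ∪ Z={A} → {A,C} (+1)
site 0, node FM: F={G} ∪ M={C} → {C,G} (+1)
site 0, node DFMZ: DZ={A,C} ∩ FM={C,G} → {C} (+0)
site 1, node DZ: D={A} ∪ Z={C} → {A,C} (+1)
site 1, node FM: F={G} ∪ M={C} → {C,G} (+1)
site 1, node DFMZ: DZ={A,C} ∩ FM={C,G} → {C} (+0)
site 2, node DZ: D={A} ∩ Z={A} → {A} (+0)
site 2, node FM: F={G} ∪ M={C} → {C,G} (+1)
site 2, node DFMZ: DZ={A} ∪ FM={C,G} → {A,C,G} (+1)
site 3, node DZ: D={C} ∪ Z={G} → {C,G} (+1)
site 3, node FM: F={T} ∪ M={G} → {G,T} (+1)
site 3, node DFMZ: DZ={C,G} ∩ FM={G,T} → {G} (+0)
site 4, node DZ: D={T} ∩ Z={T} → {T} (+0)
site 4, node FM: F={T} ∪ M={G} → {G,T} (+1)
site 4, node DFMZ: DZ={T} ∩ FM={G,T} → {T} (+0)
site 5, node DZ: D={A} ∪ Z={T} → {A,T} (+1)
site 5, node FM: F={A} ∪ M={G} → {A,G} (+1)
site 5, node DFMZ: DZ={A,T} ∩ FM={A,G} → {A} (+0)
site 6, node DZ: D={A} ∪ Z={T} → {A,T} (+1)
site 6, node FM: F={T} ∪ M={A} → {A,T} (+1)
site 6, node DFMZ: DZ={A,T} ∩ FM={A,T} → {A,T} (+0)
site 7, node DZ: D={C} ∩ Z={C} → {C} (+0)
site 7, node FM: F={C} ∪ M={G} → {C,G} (+1)
site 7, node DFMZ: DZ={C} ∩ FM={C,G} → {C} (+0)
per-site changes: [2, 2, 2, 2, 1, 2, 2, 1]; total = 14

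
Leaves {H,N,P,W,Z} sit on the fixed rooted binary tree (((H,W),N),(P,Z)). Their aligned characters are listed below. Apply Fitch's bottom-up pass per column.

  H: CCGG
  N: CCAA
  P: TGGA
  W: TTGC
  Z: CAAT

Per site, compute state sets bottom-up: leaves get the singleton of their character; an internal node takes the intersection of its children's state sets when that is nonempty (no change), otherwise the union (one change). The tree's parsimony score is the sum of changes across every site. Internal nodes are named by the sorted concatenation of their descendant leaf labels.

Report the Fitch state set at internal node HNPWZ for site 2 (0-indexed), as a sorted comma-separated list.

A,G

[col 0] HW: children H:{C}, W:{T} ∪→ {C,T}; cost 1
[col 0] HNW: children HW:{C,T}, N:{C} ∩→ {C}; cost 0
[col 0] PZ: children P:{T}, Z:{C} ∪→ {C,T}; cost 1
[col 0] HNPWZ: children HNW:{C}, PZ:{C,T} ∩→ {C}; cost 0
[col 1] HW: children H:{C}, W:{T} ∪→ {C,T}; cost 1
[col 1] HNW: children HW:{C,T}, N:{C} ∩→ {C}; cost 0
[col 1] PZ: children P:{G}, Z:{A} ∪→ {A,G}; cost 1
[col 1] HNPWZ: children HNW:{C}, PZ:{A,G} ∪→ {A,C,G}; cost 1
[col 2] HW: children H:{G}, W:{G} ∩→ {G}; cost 0
[col 2] HNW: children HW:{G}, N:{A} ∪→ {A,G}; cost 1
[col 2] PZ: children P:{G}, Z:{A} ∪→ {A,G}; cost 1
[col 2] HNPWZ: children HNW:{A,G}, PZ:{A,G} ∩→ {A,G}; cost 0
[col 3] HW: children H:{G}, W:{C} ∪→ {C,G}; cost 1
[col 3] HNW: children HW:{C,G}, N:{A} ∪→ {A,C,G}; cost 1
[col 3] PZ: children P:{A}, Z:{T} ∪→ {A,T}; cost 1
[col 3] HNPWZ: children HNW:{A,C,G}, PZ:{A,T} ∩→ {A}; cost 0
per-site changes: [2, 3, 2, 3]; total = 10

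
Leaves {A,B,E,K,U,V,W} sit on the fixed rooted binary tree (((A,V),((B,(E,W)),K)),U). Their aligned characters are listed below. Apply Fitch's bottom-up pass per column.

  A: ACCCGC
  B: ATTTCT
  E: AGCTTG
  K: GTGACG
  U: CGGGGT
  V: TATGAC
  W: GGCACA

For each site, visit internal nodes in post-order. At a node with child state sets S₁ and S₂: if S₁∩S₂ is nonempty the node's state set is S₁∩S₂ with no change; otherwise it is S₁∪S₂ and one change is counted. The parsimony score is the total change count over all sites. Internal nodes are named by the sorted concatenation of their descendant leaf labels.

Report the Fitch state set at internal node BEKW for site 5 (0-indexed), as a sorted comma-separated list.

site 0, node AV: A={A} ∪ V={T} → {A,T} (+1)
site 0, node EW: E={A} ∪ W={G} → {A,G} (+1)
site 0, node BEW: B={A} ∩ EW={A,G} → {A} (+0)
site 0, node BEKW: BEW={A} ∪ K={G} → {A,G} (+1)
site 0, node ABEKVW: AV={A,T} ∩ BEKW={A,G} → {A} (+0)
site 0, node ABEKUVW: ABEKVW={A} ∪ U={C} → {A,C} (+1)
site 1, node AV: A={C} ∪ V={A} → {A,C} (+1)
site 1, node EW: E={G} ∩ W={G} → {G} (+0)
site 1, node BEW: B={T} ∪ EW={G} → {G,T} (+1)
site 1, node BEKW: BEW={G,T} ∩ K={T} → {T} (+0)
site 1, node ABEKVW: AV={A,C} ∪ BEKW={T} → {A,C,T} (+1)
site 1, node ABEKUVW: ABEKVW={A,C,T} ∪ U={G} → {A,C,G,T} (+1)
site 2, node AV: A={C} ∪ V={T} → {C,T} (+1)
site 2, node EW: E={C} ∩ W={C} → {C} (+0)
site 2, node BEW: B={T} ∪ EW={C} → {C,T} (+1)
site 2, node BEKW: BEW={C,T} ∪ K={G} → {C,G,T} (+1)
site 2, node ABEKVW: AV={C,T} ∩ BEKW={C,G,T} → {C,T} (+0)
site 2, node ABEKUVW: ABEKVW={C,T} ∪ U={G} → {C,G,T} (+1)
site 3, node AV: A={C} ∪ V={G} → {C,G} (+1)
site 3, node EW: E={T} ∪ W={A} → {A,T} (+1)
site 3, node BEW: B={T} ∩ EW={A,T} → {T} (+0)
site 3, node BEKW: BEW={T} ∪ K={A} → {A,T} (+1)
site 3, node ABEKVW: AV={C,G} ∪ BEKW={A,T} → {A,C,G,T} (+1)
site 3, node ABEKUVW: ABEKVW={A,C,G,T} ∩ U={G} → {G} (+0)
site 4, node AV: A={G} ∪ V={A} → {A,G} (+1)
site 4, node EW: E={T} ∪ W={C} → {C,T} (+1)
site 4, node BEW: B={C} ∩ EW={C,T} → {C} (+0)
site 4, node BEKW: BEW={C} ∩ K={C} → {C} (+0)
site 4, node ABEKVW: AV={A,G} ∪ BEKW={C} → {A,C,G} (+1)
site 4, node ABEKUVW: ABEKVW={A,C,G} ∩ U={G} → {G} (+0)
site 5, node AV: A={C} ∩ V={C} → {C} (+0)
site 5, node EW: E={G} ∪ W={A} → {A,G} (+1)
site 5, node BEW: B={T} ∪ EW={A,G} → {A,G,T} (+1)
site 5, node BEKW: BEW={A,G,T} ∩ K={G} → {G} (+0)
site 5, node ABEKVW: AV={C} ∪ BEKW={G} → {C,G} (+1)
site 5, node ABEKUVW: ABEKVW={C,G} ∪ U={T} → {C,G,T} (+1)
per-site changes: [4, 4, 4, 4, 3, 4]; total = 23

G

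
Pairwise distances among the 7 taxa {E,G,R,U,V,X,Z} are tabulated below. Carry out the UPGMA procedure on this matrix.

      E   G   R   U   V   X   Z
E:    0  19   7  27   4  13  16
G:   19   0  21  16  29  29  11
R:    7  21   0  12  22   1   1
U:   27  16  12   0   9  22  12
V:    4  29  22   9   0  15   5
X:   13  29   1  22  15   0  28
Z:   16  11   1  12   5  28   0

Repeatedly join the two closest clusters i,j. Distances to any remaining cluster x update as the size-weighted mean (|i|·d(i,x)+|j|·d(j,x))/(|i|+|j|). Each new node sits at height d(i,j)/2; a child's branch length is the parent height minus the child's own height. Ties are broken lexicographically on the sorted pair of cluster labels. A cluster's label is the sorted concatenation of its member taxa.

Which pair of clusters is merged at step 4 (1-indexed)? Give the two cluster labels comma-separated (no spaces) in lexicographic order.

iteration 1: select R,X (d=1); attach at lengths (1/2, 1/2); label the merged cluster RX
  updated: d(E,RX)=10, d(G,RX)=25, d(RX,U)=17, d(RX,V)=37/2, d(RX,Z)=29/2
iteration 2: select E,V (d=4); attach at lengths (2, 2); label the merged cluster EV
  updated: d(EV,G)=24, d(EV,RX)=57/4, d(EV,U)=18, d(EV,Z)=21/2
iteration 3: select EV,Z (d=21/2); attach at lengths (13/4, 21/4); label the merged cluster EVZ
  updated: d(EVZ,G)=59/3, d(EVZ,RX)=43/3, d(EVZ,U)=16
iteration 4: select EVZ,RX (d=43/3); attach at lengths (23/12, 20/3); label the merged cluster ERVXZ
  updated: d(ERVXZ,G)=109/5, d(ERVXZ,U)=82/5
iteration 5: select G,U (d=16); attach at lengths (8, 8); label the merged cluster GU
  updated: d(ERVXZ,GU)=191/10
iteration 6: select ERVXZ,GU (d=191/10); attach at lengths (143/60, 31/20); label the merged cluster EGRUVXZ
final tree: ((((E:2,V:2):13/4,Z:21/4):23/12,(R:1/2,X:1/2):20/3):143/60,(G:8,U:8):31/20)
total length: 2521/60

EVZ,RX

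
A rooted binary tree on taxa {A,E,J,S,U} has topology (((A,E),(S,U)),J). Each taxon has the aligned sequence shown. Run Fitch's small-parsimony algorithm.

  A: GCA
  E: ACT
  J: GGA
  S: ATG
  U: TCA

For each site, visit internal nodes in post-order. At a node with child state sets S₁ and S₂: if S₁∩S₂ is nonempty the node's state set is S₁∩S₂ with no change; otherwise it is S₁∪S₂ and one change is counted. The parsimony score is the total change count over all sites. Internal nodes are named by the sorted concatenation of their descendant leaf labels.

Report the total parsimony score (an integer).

7

site 0, node AE: A={G} ∪ E={A} → {A,G} (+1)
site 0, node SU: S={A} ∪ U={T} → {A,T} (+1)
site 0, node AESU: AE={A,G} ∩ SU={A,T} → {A} (+0)
site 0, node AEJSU: AESU={A} ∪ J={G} → {A,G} (+1)
site 1, node AE: A={C} ∩ E={C} → {C} (+0)
site 1, node SU: S={T} ∪ U={C} → {C,T} (+1)
site 1, node AESU: AE={C} ∩ SU={C,T} → {C} (+0)
site 1, node AEJSU: AESU={C} ∪ J={G} → {C,G} (+1)
site 2, node AE: A={A} ∪ E={T} → {A,T} (+1)
site 2, node SU: S={G} ∪ U={A} → {A,G} (+1)
site 2, node AESU: AE={A,T} ∩ SU={A,G} → {A} (+0)
site 2, node AEJSU: AESU={A} ∩ J={A} → {A} (+0)
per-site changes: [3, 2, 2]; total = 7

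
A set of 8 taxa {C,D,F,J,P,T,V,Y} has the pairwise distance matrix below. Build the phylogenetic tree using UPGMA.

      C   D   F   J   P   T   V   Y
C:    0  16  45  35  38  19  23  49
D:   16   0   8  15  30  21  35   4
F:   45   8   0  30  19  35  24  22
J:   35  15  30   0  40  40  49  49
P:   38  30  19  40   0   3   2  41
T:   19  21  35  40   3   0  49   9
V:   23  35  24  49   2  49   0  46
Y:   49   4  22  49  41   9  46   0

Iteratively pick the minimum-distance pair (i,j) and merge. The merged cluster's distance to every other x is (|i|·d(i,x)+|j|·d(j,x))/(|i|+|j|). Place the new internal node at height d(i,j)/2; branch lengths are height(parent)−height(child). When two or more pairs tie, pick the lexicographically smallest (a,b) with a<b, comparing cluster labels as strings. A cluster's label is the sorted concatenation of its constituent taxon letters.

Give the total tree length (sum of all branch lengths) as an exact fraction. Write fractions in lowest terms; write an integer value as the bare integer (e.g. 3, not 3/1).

14515/168

1. join P+V (d=2) ⇒ PV; edges |P|=1, |V|=1
  updated: d(C,PV)=61/2, d(D,PV)=65/2, d(F,PV)=43/2, d(J,PV)=89/2, d(PV,T)=26, d(PV,Y)=87/2
2. join D+Y (d=4) ⇒ DY; edges |D|=2, |Y|=2
  updated: d(C,DY)=65/2, d(DY,F)=15, d(DY,J)=32, d(DY,PV)=38, d(DY,T)=15
3. join DY+F (d=15) ⇒ DFY; edges |DY|=11/2, |F|=15/2
  updated: d(C,DFY)=110/3, d(DFY,J)=94/3, d(DFY,PV)=65/2, d(DFY,T)=65/3
4. join C+T (d=19) ⇒ CT; edges |C|=19/2, |T|=19/2
  updated: d(CT,DFY)=175/6, d(CT,J)=75/2, d(CT,PV)=113/4
5. join CT+PV (d=113/4) ⇒ CPTV; edges |CT|=37/8, |PV|=105/8
  updated: d(CPTV,DFY)=185/6, d(CPTV,J)=41
6. join CPTV+DFY (d=185/6) ⇒ CDFPTVY; edges |CPTV|=31/24, |DFY|=95/12
  updated: d(CDFPTVY,J)=258/7
7. join CDFPTVY+J (d=258/7) ⇒ CDFJPTVY; edges |CDFPTVY|=253/84, |J|=129/7
final tree: ((((C:19/2,T:19/2):37/8,(P:1,V:1):105/8):31/24,((D:2,Y:2):11/2,F:15/2):95/12):253/84,J:129/7)
total length: 14515/168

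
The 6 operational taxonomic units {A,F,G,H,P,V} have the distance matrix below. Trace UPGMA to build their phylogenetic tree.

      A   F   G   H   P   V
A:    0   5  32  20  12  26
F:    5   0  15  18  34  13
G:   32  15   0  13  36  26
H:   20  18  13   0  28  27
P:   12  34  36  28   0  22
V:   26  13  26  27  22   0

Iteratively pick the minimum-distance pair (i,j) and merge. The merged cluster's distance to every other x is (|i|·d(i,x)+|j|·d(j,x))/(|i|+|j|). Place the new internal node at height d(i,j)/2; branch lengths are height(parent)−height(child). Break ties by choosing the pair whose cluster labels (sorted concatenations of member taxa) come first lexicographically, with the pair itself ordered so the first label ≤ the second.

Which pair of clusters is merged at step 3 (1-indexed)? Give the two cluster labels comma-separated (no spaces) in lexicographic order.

AF,V

step 1: merge (A,F) at d=5; branch lengths A→5/2, F→5/2; new cluster AF
  updated: d(AF,G)=47/2, d(AF,H)=19, d(AF,P)=23, d(AF,V)=39/2
step 2: merge (G,H) at d=13; branch lengths G→13/2, H→13/2; new cluster GH
  updated: d(AF,GH)=85/4, d(GH,P)=32, d(GH,V)=53/2
step 3: merge (AF,V) at d=39/2; branch lengths AF→29/4, V→39/4; new cluster AFV
  updated: d(AFV,GH)=23, d(AFV,P)=68/3
step 4: merge (AFV,P) at d=68/3; branch lengths AFV→19/12, P→34/3; new cluster AFPV
  updated: d(AFPV,GH)=101/4
step 5: merge (AFPV,GH) at d=101/4; branch lengths AFPV→31/24, GH→49/8; new cluster AFGHPV
final tree: ((((A:5/2,F:5/2):29/4,V:39/4):19/12,P:34/3):31/24,(G:13/2,H:13/2):49/8)
total length: 166/3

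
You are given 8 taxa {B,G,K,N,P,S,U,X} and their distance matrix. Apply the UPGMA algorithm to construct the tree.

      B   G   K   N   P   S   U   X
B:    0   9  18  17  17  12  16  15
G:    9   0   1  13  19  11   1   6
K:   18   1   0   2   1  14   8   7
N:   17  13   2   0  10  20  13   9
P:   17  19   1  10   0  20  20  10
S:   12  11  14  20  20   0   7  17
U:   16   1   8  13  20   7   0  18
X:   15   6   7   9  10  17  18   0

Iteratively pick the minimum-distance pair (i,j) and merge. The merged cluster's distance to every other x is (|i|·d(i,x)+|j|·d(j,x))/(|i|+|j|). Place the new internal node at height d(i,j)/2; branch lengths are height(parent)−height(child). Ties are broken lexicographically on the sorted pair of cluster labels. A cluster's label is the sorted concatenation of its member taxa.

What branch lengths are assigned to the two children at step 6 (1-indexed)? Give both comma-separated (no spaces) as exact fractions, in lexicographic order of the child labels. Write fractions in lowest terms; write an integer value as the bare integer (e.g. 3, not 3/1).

iteration 1: select G,K (d=1); attach at lengths (1/2, 1/2); label the merged cluster GK
  updated: d(B,GK)=27/2, d(GK,N)=15/2, d(GK,P)=10, d(GK,S)=25/2, d(GK,U)=9/2, d(GK,X)=13/2
iteration 2: select GK,U (d=9/2); attach at lengths (7/4, 9/4); label the merged cluster GKU
  updated: d(B,GKU)=43/3, d(GKU,N)=28/3, d(GKU,P)=40/3, d(GKU,S)=32/3, d(GKU,X)=31/3
iteration 3: select N,X (d=9); attach at lengths (9/2, 9/2); label the merged cluster NX
  updated: d(B,NX)=16, d(GKU,NX)=59/6, d(NX,P)=10, d(NX,S)=37/2
iteration 4: select GKU,NX (d=59/6); attach at lengths (8/3, 5/12); label the merged cluster GKNUX
  updated: d(B,GKNUX)=15, d(GKNUX,P)=12, d(GKNUX,S)=69/5
iteration 5: select B,S (d=12); attach at lengths (6, 6); label the merged cluster BS
  updated: d(BS,GKNUX)=72/5, d(BS,P)=37/2
iteration 6: select GKNUX,P (d=12); attach at lengths (13/12, 6); label the merged cluster GKNPUX
  updated: d(BS,GKNPUX)=181/12
iteration 7: select BS,GKNPUX (d=181/12); attach at lengths (37/24, 37/24); label the merged cluster BGKNPSUX
final tree: ((B:6,S:6):37/24,((((G:1/2,K:1/2):7/4,U:9/4):8/3,(N:9/2,X:9/2):5/12):13/12,P:6):37/24)
total length: 157/4

13/12,6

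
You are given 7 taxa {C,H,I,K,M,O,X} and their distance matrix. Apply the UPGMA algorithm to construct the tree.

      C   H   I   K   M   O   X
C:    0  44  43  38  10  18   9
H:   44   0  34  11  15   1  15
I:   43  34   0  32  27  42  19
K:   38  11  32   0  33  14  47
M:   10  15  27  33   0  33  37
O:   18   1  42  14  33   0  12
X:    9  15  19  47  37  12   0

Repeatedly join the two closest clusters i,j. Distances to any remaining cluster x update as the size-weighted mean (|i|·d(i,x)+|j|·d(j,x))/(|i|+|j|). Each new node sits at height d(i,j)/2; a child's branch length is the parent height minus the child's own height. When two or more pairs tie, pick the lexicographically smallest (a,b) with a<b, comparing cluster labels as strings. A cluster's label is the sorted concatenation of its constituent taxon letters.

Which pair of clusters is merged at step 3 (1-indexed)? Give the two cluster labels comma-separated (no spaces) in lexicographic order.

iteration 1: select H,O (d=1); attach at lengths (1/2, 1/2); label the merged cluster HO
  updated: d(C,HO)=31, d(HO,I)=38, d(HO,K)=25/2, d(HO,M)=24, d(HO,X)=27/2
iteration 2: select C,X (d=9); attach at lengths (9/2, 9/2); label the merged cluster CX
  updated: d(CX,HO)=89/4, d(CX,I)=31, d(CX,K)=85/2, d(CX,M)=47/2
iteration 3: select HO,K (d=25/2); attach at lengths (23/4, 25/4); label the merged cluster HKO
  updated: d(CX,HKO)=29, d(HKO,I)=36, d(HKO,M)=27
iteration 4: select CX,M (d=47/2); attach at lengths (29/4, 47/4); label the merged cluster CMX
  updated: d(CMX,HKO)=85/3, d(CMX,I)=89/3
iteration 5: select CMX,HKO (d=85/3); attach at lengths (29/12, 95/12); label the merged cluster CHKMOX
  updated: d(CHKMOX,I)=197/6
iteration 6: select CHKMOX,I (d=197/6); attach at lengths (9/4, 197/12); label the merged cluster CHIKMOX
final tree: ((((C:9/2,X:9/2):29/4,M:47/4):29/12,((H:1/2,O:1/2):23/4,K:25/4):95/12):9/4,I:197/12)
total length: 70

HO,K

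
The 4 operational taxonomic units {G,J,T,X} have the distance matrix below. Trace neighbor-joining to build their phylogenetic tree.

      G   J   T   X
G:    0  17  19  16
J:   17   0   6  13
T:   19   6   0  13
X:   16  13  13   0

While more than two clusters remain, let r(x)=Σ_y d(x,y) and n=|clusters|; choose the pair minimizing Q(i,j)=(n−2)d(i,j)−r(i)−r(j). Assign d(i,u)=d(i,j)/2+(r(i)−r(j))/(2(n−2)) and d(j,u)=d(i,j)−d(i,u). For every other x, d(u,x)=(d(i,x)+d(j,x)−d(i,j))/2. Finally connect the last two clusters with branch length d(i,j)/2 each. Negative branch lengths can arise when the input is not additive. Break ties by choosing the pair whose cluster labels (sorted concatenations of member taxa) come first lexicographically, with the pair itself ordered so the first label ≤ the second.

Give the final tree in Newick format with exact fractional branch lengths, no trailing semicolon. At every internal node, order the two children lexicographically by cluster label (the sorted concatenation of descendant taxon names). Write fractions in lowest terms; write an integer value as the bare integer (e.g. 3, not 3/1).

(((G:21/2,X:11/2):9/2,J:5/2):7/4,T:7/4)

1. join G+X (d=16, Q=-62) ⇒ GX; edges |G|=21/2, |X|=11/2
  updated: d(GX,J)=7, d(GX,T)=8
2. join GX+J (d=7, Q=-21) ⇒ GJX; edges |GX|=9/2, |J|=5/2
  updated: d(GJX,T)=7/2
3. join GJX+T (d=7/2) ⇒ GJTX; edges |GJX|=7/4, |T|=7/4
final tree: (((G:21/2,X:11/2):9/2,J:5/2):7/4,T:7/4)
total length: 53/2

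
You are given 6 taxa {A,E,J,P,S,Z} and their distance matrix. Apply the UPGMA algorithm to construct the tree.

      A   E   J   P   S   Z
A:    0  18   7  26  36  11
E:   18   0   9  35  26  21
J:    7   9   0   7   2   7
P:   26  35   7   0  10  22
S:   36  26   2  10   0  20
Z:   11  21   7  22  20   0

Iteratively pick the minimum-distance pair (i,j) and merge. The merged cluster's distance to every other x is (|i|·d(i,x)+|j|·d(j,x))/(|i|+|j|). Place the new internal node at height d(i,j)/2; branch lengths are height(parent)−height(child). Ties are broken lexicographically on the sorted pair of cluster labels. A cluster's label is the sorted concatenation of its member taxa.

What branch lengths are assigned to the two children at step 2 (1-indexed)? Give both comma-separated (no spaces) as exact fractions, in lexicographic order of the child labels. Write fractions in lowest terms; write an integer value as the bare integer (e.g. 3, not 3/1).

1. join J+S (d=2) ⇒ JS; edges |J|=1, |S|=1
  updated: d(A,JS)=43/2, d(E,JS)=35/2, d(JS,P)=17/2, d(JS,Z)=27/2
2. join JS+P (d=17/2) ⇒ JPS; edges |JS|=13/4, |P|=17/4
  updated: d(A,JPS)=23, d(E,JPS)=70/3, d(JPS,Z)=49/3
3. join A+Z (d=11) ⇒ AZ; edges |A|=11/2, |Z|=11/2
  updated: d(AZ,E)=39/2, d(AZ,JPS)=59/3
4. join AZ+E (d=39/2) ⇒ AEZ; edges |AZ|=17/4, |E|=39/4
  updated: d(AEZ,JPS)=188/9
5. join AEZ+JPS (d=188/9) ⇒ AEJPSZ; edges |AEZ|=25/36, |JPS|=223/36
final tree: (((A:11/2,Z:11/2):17/4,E:39/4):25/36,((J:1,S:1):13/4,P:17/4):223/36)
total length: 745/18

13/4,17/4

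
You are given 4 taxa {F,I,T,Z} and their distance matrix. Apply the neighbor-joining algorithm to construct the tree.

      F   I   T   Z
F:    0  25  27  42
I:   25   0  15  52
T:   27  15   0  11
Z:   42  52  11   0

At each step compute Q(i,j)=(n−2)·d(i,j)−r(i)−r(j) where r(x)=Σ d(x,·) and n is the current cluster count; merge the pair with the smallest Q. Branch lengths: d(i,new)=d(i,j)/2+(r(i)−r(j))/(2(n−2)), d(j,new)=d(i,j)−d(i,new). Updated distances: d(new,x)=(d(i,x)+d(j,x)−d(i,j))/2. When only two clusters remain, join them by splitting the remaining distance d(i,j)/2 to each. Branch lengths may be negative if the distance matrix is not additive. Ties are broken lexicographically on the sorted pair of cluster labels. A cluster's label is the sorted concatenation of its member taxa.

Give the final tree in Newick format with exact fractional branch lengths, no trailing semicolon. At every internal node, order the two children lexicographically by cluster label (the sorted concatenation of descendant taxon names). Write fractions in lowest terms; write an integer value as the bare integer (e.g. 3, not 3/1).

(((F:13,I:12):16,T:-15/2):37/4,Z:37/4)

iteration 1: select F,I (d=25, Q=-136); attach at lengths (13, 12); label the merged cluster FI
  updated: d(FI,T)=17/2, d(FI,Z)=69/2
iteration 2: select FI,T (d=17/2, Q=-54); attach at lengths (16, -15/2); label the merged cluster FIT
  updated: d(FIT,Z)=37/2
iteration 3: select FIT,Z (d=37/2); attach at lengths (37/4, 37/4); label the merged cluster FITZ
final tree: (((F:13,I:12):16,T:-15/2):37/4,Z:37/4)
total length: 52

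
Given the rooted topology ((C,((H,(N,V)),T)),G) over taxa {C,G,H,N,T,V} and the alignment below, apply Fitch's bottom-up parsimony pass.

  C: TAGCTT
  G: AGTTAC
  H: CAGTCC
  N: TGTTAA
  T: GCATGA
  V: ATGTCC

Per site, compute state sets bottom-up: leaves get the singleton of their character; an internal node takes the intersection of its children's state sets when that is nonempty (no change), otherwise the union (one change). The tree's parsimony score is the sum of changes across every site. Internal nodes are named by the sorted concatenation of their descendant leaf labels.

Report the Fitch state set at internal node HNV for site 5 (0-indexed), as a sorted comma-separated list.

[col 0] NV: children N:{T}, V:{A} ∪→ {A,T}; cost 1
[col 0] HNV: children H:{C}, NV:{A,T} ∪→ {A,C,T}; cost 1
[col 0] HNTV: children HNV:{A,C,T}, T:{G} ∪→ {A,C,G,T}; cost 1
[col 0] CHNTV: children C:{T}, HNTV:{A,C,G,T} ∩→ {T}; cost 0
[col 0] CGHNTV: children CHNTV:{T}, G:{A} ∪→ {A,T}; cost 1
[col 1] NV: children N:{G}, V:{T} ∪→ {G,T}; cost 1
[col 1] HNV: children H:{A}, NV:{G,T} ∪→ {A,G,T}; cost 1
[col 1] HNTV: children HNV:{A,G,T}, T:{C} ∪→ {A,C,G,T}; cost 1
[col 1] CHNTV: children C:{A}, HNTV:{A,C,G,T} ∩→ {A}; cost 0
[col 1] CGHNTV: children CHNTV:{A}, G:{G} ∪→ {A,G}; cost 1
[col 2] NV: children N:{T}, V:{G} ∪→ {G,T}; cost 1
[col 2] HNV: children H:{G}, NV:{G,T} ∩→ {G}; cost 0
[col 2] HNTV: children HNV:{G}, T:{A} ∪→ {A,G}; cost 1
[col 2] CHNTV: children C:{G}, HNTV:{A,G} ∩→ {G}; cost 0
[col 2] CGHNTV: children CHNTV:{G}, G:{T} ∪→ {G,T}; cost 1
[col 3] NV: children N:{T}, V:{T} ∩→ {T}; cost 0
[col 3] HNV: children H:{T}, NV:{T} ∩→ {T}; cost 0
[col 3] HNTV: children HNV:{T}, T:{T} ∩→ {T}; cost 0
[col 3] CHNTV: children C:{C}, HNTV:{T} ∪→ {C,T}; cost 1
[col 3] CGHNTV: children CHNTV:{C,T}, G:{T} ∩→ {T}; cost 0
[col 4] NV: children N:{A}, V:{C} ∪→ {A,C}; cost 1
[col 4] HNV: children H:{C}, NV:{A,C} ∩→ {C}; cost 0
[col 4] HNTV: children HNV:{C}, T:{G} ∪→ {C,G}; cost 1
[col 4] CHNTV: children C:{T}, HNTV:{C,G} ∪→ {C,G,T}; cost 1
[col 4] CGHNTV: children CHNTV:{C,G,T}, G:{A} ∪→ {A,C,G,T}; cost 1
[col 5] NV: children N:{A}, V:{C} ∪→ {A,C}; cost 1
[col 5] HNV: children H:{C}, NV:{A,C} ∩→ {C}; cost 0
[col 5] HNTV: children HNV:{C}, T:{A} ∪→ {A,C}; cost 1
[col 5] CHNTV: children C:{T}, HNTV:{A,C} ∪→ {A,C,T}; cost 1
[col 5] CGHNTV: children CHNTV:{A,C,T}, G:{C} ∩→ {C}; cost 0
per-site changes: [4, 4, 3, 1, 4, 3]; total = 19

C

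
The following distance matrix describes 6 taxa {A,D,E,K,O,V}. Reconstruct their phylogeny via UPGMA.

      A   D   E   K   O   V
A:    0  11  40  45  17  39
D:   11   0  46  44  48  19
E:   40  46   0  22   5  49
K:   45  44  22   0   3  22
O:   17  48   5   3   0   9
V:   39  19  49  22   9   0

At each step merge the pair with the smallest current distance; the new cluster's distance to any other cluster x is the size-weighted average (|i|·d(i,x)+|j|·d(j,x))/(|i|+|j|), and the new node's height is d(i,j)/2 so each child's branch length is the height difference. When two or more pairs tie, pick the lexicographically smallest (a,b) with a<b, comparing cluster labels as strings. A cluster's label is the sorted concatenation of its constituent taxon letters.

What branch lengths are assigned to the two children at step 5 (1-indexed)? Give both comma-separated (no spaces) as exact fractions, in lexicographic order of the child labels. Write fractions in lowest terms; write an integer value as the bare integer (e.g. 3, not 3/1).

105/8,127/24

step 1: merge (K,O) at d=3; branch lengths K→3/2, O→3/2; new cluster KO
  updated: d(A,KO)=31, d(D,KO)=46, d(E,KO)=27/2, d(KO,V)=31/2
step 2: merge (A,D) at d=11; branch lengths A→11/2, D→11/2; new cluster AD
  updated: d(AD,E)=43, d(AD,KO)=77/2, d(AD,V)=29
step 3: merge (E,KO) at d=27/2; branch lengths E→27/4, KO→21/4; new cluster EKO
  updated: d(AD,EKO)=40, d(EKO,V)=80/3
step 4: merge (EKO,V) at d=80/3; branch lengths EKO→79/12, V→40/3; new cluster EKOV
  updated: d(AD,EKOV)=149/4
step 5: merge (AD,EKOV) at d=149/4; branch lengths AD→105/8, EKOV→127/24; new cluster ADEKOV
final tree: ((A:11/2,D:11/2):105/8,((E:27/4,(K:3/2,O:3/2):21/4):79/12,V:40/3):127/24)
total length: 193/3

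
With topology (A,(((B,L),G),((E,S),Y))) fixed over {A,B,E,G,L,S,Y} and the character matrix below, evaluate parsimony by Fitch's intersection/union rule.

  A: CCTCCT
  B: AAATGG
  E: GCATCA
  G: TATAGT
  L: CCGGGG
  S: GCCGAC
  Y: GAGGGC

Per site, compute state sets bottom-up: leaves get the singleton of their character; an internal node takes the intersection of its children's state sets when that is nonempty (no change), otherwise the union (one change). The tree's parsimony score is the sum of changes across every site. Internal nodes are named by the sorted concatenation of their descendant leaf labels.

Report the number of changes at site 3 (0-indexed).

4

site 0, node BL: B={A} ∪ L={C} → {A,C} (+1)
site 0, node BGL: BL={A,C} ∪ G={T} → {A,C,T} (+1)
site 0, node ES: E={G} ∩ S={G} → {G} (+0)
site 0, node ESY: ES={G} ∩ Y={G} → {G} (+0)
site 0, node BEGLSY: BGL={A,C,T} ∪ ESY={G} → {A,C,G,T} (+1)
site 0, node ABEGLSY: A={C} ∩ BEGLSY={A,C,G,T} → {C} (+0)
site 1, node BL: B={A} ∪ L={C} → {A,C} (+1)
site 1, node BGL: BL={A,C} ∩ G={A} → {A} (+0)
site 1, node ES: E={C} ∩ S={C} → {C} (+0)
site 1, node ESY: ES={C} ∪ Y={A} → {A,C} (+1)
site 1, node BEGLSY: BGL={A} ∩ ESY={A,C} → {A} (+0)
site 1, node ABEGLSY: A={C} ∪ BEGLSY={A} → {A,C} (+1)
site 2, node BL: B={A} ∪ L={G} → {A,G} (+1)
site 2, node BGL: BL={A,G} ∪ G={T} → {A,G,T} (+1)
site 2, node ES: E={A} ∪ S={C} → {A,C} (+1)
site 2, node ESY: ES={A,C} ∪ Y={G} → {A,C,G} (+1)
site 2, node BEGLSY: BGL={A,G,T} ∩ ESY={A,C,G} → {A,G} (+0)
site 2, node ABEGLSY: A={T} ∪ BEGLSY={A,G} → {A,G,T} (+1)
site 3, node BL: B={T} ∪ L={G} → {G,T} (+1)
site 3, node BGL: BL={G,T} ∪ G={A} → {A,G,T} (+1)
site 3, node ES: E={T} ∪ S={G} → {G,T} (+1)
site 3, node ESY: ES={G,T} ∩ Y={G} → {G} (+0)
site 3, node BEGLSY: BGL={A,G,T} ∩ ESY={G} → {G} (+0)
site 3, node ABEGLSY: A={C} ∪ BEGLSY={G} → {C,G} (+1)
site 4, node BL: B={G} ∩ L={G} → {G} (+0)
site 4, node BGL: BL={G} ∩ G={G} → {G} (+0)
site 4, node ES: E={C} ∪ S={A} → {A,C} (+1)
site 4, node ESY: ES={A,C} ∪ Y={G} → {A,C,G} (+1)
site 4, node BEGLSY: BGL={G} ∩ ESY={A,C,G} → {G} (+0)
site 4, node ABEGLSY: A={C} ∪ BEGLSY={G} → {C,G} (+1)
site 5, node BL: B={G} ∩ L={G} → {G} (+0)
site 5, node BGL: BL={G} ∪ G={T} → {G,T} (+1)
site 5, node ES: E={A} ∪ S={C} → {A,C} (+1)
site 5, node ESY: ES={A,C} ∩ Y={C} → {C} (+0)
site 5, node BEGLSY: BGL={G,T} ∪ ESY={C} → {C,G,T} (+1)
site 5, node ABEGLSY: A={T} ∩ BEGLSY={C,G,T} → {T} (+0)
per-site changes: [3, 3, 5, 4, 3, 3]; total = 21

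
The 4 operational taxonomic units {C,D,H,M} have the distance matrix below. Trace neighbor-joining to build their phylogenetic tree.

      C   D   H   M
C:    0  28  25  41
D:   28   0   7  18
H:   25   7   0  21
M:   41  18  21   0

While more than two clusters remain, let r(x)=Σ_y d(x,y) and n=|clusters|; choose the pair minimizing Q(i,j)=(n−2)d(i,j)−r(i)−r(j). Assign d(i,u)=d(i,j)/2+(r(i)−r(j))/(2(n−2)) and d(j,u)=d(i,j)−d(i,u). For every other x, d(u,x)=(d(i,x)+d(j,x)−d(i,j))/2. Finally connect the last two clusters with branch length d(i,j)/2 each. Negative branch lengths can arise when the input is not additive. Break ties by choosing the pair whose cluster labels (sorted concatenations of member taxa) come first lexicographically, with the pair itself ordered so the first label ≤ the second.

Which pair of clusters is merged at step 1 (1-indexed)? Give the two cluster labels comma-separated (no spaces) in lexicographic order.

C,H

step 1: merge (C,H) at d=25, Q=-97; branch lengths C→91/4, H→9/4; new cluster CH
  updated: d(CH,D)=5, d(CH,M)=37/2
step 2: merge (CH,D) at d=5, Q=-83/2; branch lengths CH→11/4, D→9/4; new cluster CDH
  updated: d(CDH,M)=63/4
step 3: merge (CDH,M) at d=63/4; branch lengths CDH→63/8, M→63/8; new cluster CDHM
final tree: (((C:91/4,H:9/4):11/4,D:9/4):63/8,M:63/8)
total length: 183/4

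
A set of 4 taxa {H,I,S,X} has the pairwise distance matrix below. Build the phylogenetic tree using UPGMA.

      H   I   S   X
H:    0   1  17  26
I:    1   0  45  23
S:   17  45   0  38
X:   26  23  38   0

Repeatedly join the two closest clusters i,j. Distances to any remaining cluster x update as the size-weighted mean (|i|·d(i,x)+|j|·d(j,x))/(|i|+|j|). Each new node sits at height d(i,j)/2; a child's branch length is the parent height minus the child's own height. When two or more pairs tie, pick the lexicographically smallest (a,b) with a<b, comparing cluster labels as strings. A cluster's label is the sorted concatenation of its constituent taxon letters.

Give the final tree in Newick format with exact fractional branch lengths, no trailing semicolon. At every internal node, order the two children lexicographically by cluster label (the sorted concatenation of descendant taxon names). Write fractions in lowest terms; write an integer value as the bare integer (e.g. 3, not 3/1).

step 1: merge (H,I) at d=1; branch lengths H→1/2, I→1/2; new cluster HI
  updated: d(HI,S)=31, d(HI,X)=49/2
step 2: merge (HI,X) at d=49/2; branch lengths HI→47/4, X→49/4; new cluster HIX
  updated: d(HIX,S)=100/3
step 3: merge (HIX,S) at d=100/3; branch lengths HIX→53/12, S→50/3; new cluster HISX
final tree: (((H:1/2,I:1/2):47/4,X:49/4):53/12,S:50/3)
total length: 553/12

(((H:1/2,I:1/2):47/4,X:49/4):53/12,S:50/3)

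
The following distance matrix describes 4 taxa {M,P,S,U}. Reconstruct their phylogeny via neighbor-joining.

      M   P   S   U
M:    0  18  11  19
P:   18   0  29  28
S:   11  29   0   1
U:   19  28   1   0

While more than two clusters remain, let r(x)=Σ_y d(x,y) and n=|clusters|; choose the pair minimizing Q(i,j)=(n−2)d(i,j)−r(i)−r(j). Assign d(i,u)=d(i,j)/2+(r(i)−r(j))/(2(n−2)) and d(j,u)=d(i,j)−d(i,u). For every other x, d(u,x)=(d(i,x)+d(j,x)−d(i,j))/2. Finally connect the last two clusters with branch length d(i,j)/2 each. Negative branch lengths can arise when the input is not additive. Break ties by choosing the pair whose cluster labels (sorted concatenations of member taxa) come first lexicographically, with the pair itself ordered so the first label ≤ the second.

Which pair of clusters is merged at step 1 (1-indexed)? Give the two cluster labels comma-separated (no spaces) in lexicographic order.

1. join M+P (d=18, Q=-87) ⇒ MP; edges |M|=9/4, |P|=63/4
  updated: d(MP,S)=11, d(MP,U)=29/2
2. join MP+S (d=11, Q=-53/2) ⇒ MPS; edges |MP|=49/4, |S|=-5/4
  updated: d(MPS,U)=9/4
3. join MPS+U (d=9/4) ⇒ MPSU; edges |MPS|=9/8, |U|=9/8
final tree: (((M:9/4,P:63/4):49/4,S:-5/4):9/8,U:9/8)
total length: 125/4

M,P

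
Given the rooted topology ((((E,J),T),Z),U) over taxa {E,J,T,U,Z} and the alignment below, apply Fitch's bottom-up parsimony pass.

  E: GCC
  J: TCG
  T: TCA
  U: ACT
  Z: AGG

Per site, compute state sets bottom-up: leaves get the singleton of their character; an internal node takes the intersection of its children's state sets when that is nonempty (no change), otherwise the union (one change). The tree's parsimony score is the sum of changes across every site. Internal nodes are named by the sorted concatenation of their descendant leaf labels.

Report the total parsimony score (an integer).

[col 0] EJ: children E:{G}, J:{T} ∪→ {G,T}; cost 1
[col 0] EJT: children EJ:{G,T}, T:{T} ∩→ {T}; cost 0
[col 0] EJTZ: children EJT:{T}, Z:{A} ∪→ {A,T}; cost 1
[col 0] EJTUZ: children EJTZ:{A,T}, U:{A} ∩→ {A}; cost 0
[col 1] EJ: children E:{C}, J:{C} ∩→ {C}; cost 0
[col 1] EJT: children EJ:{C}, T:{C} ∩→ {C}; cost 0
[col 1] EJTZ: children EJT:{C}, Z:{G} ∪→ {C,G}; cost 1
[col 1] EJTUZ: children EJTZ:{C,G}, U:{C} ∩→ {C}; cost 0
[col 2] EJ: children E:{C}, J:{G} ∪→ {C,G}; cost 1
[col 2] EJT: children EJ:{C,G}, T:{A} ∪→ {A,C,G}; cost 1
[col 2] EJTZ: children EJT:{A,C,G}, Z:{G} ∩→ {G}; cost 0
[col 2] EJTUZ: children EJTZ:{G}, U:{T} ∪→ {G,T}; cost 1
per-site changes: [2, 1, 3]; total = 6

6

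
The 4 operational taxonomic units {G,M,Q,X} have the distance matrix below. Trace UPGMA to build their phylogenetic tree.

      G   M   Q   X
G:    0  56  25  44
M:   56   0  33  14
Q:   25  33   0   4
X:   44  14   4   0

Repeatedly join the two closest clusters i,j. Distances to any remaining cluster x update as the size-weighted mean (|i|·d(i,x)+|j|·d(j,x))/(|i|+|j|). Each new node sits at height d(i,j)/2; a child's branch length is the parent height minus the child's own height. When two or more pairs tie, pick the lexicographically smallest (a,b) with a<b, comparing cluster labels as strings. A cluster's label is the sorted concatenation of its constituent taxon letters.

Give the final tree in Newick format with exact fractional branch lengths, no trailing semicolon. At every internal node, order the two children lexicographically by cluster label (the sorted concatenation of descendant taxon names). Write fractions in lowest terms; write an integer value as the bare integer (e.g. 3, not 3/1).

(G:125/6,(M:47/4,(Q:2,X:2):39/4):109/12)

1. join Q+X (d=4) ⇒ QX; edges |Q|=2, |X|=2
  updated: d(G,QX)=69/2, d(M,QX)=47/2
2. join M+QX (d=47/2) ⇒ MQX; edges |M|=47/4, |QX|=39/4
  updated: d(G,MQX)=125/3
3. join G+MQX (d=125/3) ⇒ GMQX; edges |G|=125/6, |MQX|=109/12
final tree: (G:125/6,(M:47/4,(Q:2,X:2):39/4):109/12)
total length: 665/12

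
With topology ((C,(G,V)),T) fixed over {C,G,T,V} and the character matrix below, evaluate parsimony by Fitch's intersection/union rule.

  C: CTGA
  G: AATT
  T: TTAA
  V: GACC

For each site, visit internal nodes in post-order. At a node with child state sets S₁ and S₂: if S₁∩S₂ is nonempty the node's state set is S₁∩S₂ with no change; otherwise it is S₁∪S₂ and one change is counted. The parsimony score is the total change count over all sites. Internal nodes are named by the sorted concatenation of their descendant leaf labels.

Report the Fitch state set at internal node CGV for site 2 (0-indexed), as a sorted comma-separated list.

[col 0] GV: children G:{A}, V:{G} ∪→ {A,G}; cost 1
[col 0] CGV: children C:{C}, GV:{A,G} ∪→ {A,C,G}; cost 1
[col 0] CGTV: children CGV:{A,C,G}, T:{T} ∪→ {A,C,G,T}; cost 1
[col 1] GV: children G:{A}, V:{A} ∩→ {A}; cost 0
[col 1] CGV: children C:{T}, GV:{A} ∪→ {A,T}; cost 1
[col 1] CGTV: children CGV:{A,T}, T:{T} ∩→ {T}; cost 0
[col 2] GV: children G:{T}, V:{C} ∪→ {C,T}; cost 1
[col 2] CGV: children C:{G}, GV:{C,T} ∪→ {C,G,T}; cost 1
[col 2] CGTV: children CGV:{C,G,T}, T:{A} ∪→ {A,C,G,T}; cost 1
[col 3] GV: children G:{T}, V:{C} ∪→ {C,T}; cost 1
[col 3] CGV: children C:{A}, GV:{C,T} ∪→ {A,C,T}; cost 1
[col 3] CGTV: children CGV:{A,C,T}, T:{A} ∩→ {A}; cost 0
per-site changes: [3, 1, 3, 2]; total = 9

C,G,T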